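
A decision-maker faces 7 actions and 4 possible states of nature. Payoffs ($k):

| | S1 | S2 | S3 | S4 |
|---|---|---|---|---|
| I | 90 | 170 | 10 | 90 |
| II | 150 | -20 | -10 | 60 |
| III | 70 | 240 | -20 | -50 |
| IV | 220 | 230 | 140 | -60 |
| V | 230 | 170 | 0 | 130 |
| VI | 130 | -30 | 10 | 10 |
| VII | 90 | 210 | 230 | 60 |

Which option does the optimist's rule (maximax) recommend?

III

Row maxima: I=170, II=150, III=240, IV=230, V=230, VI=130, VII=230
Best best-case = 240 → III.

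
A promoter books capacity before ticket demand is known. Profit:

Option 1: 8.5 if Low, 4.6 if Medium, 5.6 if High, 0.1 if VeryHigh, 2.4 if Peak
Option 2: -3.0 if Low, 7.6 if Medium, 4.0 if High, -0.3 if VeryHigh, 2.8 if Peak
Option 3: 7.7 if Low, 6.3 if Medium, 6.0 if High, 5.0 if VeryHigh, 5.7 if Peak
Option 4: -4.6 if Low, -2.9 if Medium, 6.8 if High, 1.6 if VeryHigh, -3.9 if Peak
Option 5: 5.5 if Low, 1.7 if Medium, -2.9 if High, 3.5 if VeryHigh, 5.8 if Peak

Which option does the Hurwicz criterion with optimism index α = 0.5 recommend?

Option 3

Option 1: 0.5·8.5 + 0.5·0.1 = 4.3
Option 2: 0.5·7.6 + 0.5·(-3.0) = 2.3
Option 3: 0.5·7.7 + 0.5·5.0 = 6.35
Option 4: 0.5·6.8 + 0.5·(-4.6) = 1.1
Option 5: 0.5·5.8 + 0.5·(-2.9) = 1.45
Highest Hurwicz score = 6.35 → Option 3.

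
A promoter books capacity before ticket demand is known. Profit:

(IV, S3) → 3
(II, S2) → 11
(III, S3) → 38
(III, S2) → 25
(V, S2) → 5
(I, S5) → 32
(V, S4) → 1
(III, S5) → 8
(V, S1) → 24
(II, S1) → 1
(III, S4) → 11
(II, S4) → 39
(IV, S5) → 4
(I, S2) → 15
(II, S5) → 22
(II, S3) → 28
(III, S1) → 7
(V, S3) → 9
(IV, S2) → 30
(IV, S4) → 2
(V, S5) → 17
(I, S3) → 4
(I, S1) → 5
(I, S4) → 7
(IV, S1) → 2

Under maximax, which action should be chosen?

II

Row maxima: I=32, II=39, III=38, IV=30, V=24
Best best-case = 39 → II.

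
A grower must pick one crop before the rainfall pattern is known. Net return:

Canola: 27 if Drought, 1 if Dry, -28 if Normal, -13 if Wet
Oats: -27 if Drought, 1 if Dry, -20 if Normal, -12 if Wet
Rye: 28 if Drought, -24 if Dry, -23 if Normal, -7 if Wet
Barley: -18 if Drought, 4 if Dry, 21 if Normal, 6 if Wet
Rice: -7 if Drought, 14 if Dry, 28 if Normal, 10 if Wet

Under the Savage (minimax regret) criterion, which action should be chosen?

Column bests: Drought=28, Dry=14, Normal=28, Wet=10.
Canola regrets: 1, 13, 56, 23 → max 56
Oats regrets: 55, 13, 48, 22 → max 55
Rye regrets: 0, 38, 51, 17 → max 51
Barley regrets: 46, 10, 7, 4 → max 46
Rice regrets: 35, 0, 0, 0 → max 35
Smallest max regret = 35 → Rice.

Rice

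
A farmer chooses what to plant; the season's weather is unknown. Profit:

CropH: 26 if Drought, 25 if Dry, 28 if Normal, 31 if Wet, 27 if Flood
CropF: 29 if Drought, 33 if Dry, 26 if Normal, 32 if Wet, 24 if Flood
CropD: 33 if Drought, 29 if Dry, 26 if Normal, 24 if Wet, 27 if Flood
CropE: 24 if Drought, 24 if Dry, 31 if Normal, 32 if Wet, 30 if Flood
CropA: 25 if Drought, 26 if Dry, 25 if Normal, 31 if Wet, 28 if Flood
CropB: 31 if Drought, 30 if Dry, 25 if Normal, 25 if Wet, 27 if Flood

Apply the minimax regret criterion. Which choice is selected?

CropF

Column bests: Drought=33, Dry=33, Normal=31, Wet=32, Flood=30.
CropH regrets: 7, 8, 3, 1, 3 → max 8
CropF regrets: 4, 0, 5, 0, 6 → max 6
CropD regrets: 0, 4, 5, 8, 3 → max 8
CropE regrets: 9, 9, 0, 0, 0 → max 9
CropA regrets: 8, 7, 6, 1, 2 → max 8
CropB regrets: 2, 3, 6, 7, 3 → max 7
Smallest max regret = 6 → CropF.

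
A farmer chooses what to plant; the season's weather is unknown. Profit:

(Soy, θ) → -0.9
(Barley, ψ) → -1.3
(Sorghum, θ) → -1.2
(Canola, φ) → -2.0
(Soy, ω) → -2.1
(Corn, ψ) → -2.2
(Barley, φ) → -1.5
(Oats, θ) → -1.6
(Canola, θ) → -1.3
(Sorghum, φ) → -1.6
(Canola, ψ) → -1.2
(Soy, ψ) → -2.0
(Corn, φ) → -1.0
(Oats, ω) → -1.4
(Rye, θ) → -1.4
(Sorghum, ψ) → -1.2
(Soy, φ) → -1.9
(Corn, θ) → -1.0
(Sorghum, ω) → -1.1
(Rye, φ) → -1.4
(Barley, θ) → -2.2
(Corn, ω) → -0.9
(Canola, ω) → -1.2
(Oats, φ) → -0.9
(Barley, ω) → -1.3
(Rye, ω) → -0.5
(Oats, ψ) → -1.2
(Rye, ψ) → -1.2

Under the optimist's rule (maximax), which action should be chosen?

Rye

Row maxima: Canola=-1.2, Rye=-0.5, Sorghum=-1.1, Soy=-0.9, Oats=-0.9, Barley=-1.3, Corn=-0.9
Best best-case = -0.5 → Rye.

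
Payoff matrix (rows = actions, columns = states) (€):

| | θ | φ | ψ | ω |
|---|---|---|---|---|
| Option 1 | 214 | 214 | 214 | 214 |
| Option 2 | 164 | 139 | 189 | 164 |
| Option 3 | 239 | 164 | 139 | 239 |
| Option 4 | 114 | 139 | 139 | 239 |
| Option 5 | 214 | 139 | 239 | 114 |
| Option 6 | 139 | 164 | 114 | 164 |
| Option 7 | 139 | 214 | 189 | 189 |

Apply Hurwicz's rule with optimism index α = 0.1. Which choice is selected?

Option 1

Option 1: 0.1·214 + 0.9·214 = 214
Option 2: 0.1·189 + 0.9·139 = 144
Option 3: 0.1·239 + 0.9·139 = 149
Option 4: 0.1·239 + 0.9·114 = 126.5
Option 5: 0.1·239 + 0.9·114 = 126.5
Option 6: 0.1·164 + 0.9·114 = 119
Option 7: 0.1·214 + 0.9·139 = 146.5
Highest Hurwicz score = 214 → Option 1.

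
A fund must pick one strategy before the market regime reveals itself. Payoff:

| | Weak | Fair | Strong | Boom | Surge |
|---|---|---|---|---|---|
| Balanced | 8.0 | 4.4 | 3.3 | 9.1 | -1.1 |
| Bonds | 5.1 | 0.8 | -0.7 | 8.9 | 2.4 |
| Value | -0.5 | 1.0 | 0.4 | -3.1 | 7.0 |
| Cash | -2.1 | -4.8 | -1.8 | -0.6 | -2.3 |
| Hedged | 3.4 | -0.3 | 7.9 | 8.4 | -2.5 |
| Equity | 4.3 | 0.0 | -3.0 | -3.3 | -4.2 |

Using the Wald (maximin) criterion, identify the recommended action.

Bonds

Row minima: Balanced=-1.1, Bonds=-0.7, Value=-3.1, Cash=-4.8, Hedged=-2.5, Equity=-4.2
Best worst-case = -0.7 → Bonds.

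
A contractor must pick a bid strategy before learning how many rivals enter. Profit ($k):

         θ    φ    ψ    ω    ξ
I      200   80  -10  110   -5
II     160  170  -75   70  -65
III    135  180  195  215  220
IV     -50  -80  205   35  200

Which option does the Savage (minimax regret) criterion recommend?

Column bests: θ=200, φ=180, ψ=205, ω=215, ξ=220.
I regrets: 0, 100, 215, 105, 225 → max 225
II regrets: 40, 10, 280, 145, 285 → max 285
III regrets: 65, 0, 10, 0, 0 → max 65
IV regrets: 250, 260, 0, 180, 20 → max 260
Smallest max regret = 65 → III.

III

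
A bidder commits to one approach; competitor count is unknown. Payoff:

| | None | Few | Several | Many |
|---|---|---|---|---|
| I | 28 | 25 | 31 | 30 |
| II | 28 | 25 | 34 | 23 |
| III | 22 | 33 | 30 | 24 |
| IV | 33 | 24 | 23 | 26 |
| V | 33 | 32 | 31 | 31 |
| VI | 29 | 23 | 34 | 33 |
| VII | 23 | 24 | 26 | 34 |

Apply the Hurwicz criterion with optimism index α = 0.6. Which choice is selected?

I: 0.6·31 + 0.4·25 = 28.6
II: 0.6·34 + 0.4·23 = 29.6
III: 0.6·33 + 0.4·22 = 28.6
IV: 0.6·33 + 0.4·23 = 29
V: 0.6·33 + 0.4·31 = 32.2
VI: 0.6·34 + 0.4·23 = 29.6
VII: 0.6·34 + 0.4·23 = 29.6
Highest Hurwicz score = 32.2 → V.

V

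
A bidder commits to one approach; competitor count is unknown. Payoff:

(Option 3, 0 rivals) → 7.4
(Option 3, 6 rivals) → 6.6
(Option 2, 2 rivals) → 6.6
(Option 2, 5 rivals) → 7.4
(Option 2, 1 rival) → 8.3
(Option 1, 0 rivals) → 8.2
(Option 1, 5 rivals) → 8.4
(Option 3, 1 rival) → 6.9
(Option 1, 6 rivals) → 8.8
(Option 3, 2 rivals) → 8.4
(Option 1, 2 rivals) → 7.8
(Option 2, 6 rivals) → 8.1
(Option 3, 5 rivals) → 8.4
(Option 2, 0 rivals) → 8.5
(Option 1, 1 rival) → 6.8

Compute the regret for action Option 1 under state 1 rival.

Best payoff under 1 rival is 8.3.
Regret = 8.3 − 6.8 = 1.5.

1.5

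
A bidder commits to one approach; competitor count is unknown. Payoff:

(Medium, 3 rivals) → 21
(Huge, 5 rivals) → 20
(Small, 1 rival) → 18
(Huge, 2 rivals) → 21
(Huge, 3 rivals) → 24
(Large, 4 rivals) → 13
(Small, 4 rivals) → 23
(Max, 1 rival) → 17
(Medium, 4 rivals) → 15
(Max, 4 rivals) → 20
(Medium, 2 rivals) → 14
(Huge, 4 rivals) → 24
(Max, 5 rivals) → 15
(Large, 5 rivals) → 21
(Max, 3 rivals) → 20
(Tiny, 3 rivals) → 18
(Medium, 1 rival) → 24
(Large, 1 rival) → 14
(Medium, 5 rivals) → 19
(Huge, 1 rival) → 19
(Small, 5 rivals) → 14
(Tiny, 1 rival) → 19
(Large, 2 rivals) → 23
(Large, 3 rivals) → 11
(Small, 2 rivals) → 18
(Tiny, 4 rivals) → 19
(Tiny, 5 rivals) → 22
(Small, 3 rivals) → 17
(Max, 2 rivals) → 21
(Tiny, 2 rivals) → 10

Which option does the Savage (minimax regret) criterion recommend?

Huge

Column bests: 1 rival=24, 2 rivals=23, 3 rivals=24, 4 rivals=24, 5 rivals=22.
Tiny regrets: 5, 13, 6, 5, 0 → max 13
Small regrets: 6, 5, 7, 1, 8 → max 8
Medium regrets: 0, 9, 3, 9, 3 → max 9
Large regrets: 10, 0, 13, 11, 1 → max 13
Huge regrets: 5, 2, 0, 0, 2 → max 5
Max regrets: 7, 2, 4, 4, 7 → max 7
Smallest max regret = 5 → Huge.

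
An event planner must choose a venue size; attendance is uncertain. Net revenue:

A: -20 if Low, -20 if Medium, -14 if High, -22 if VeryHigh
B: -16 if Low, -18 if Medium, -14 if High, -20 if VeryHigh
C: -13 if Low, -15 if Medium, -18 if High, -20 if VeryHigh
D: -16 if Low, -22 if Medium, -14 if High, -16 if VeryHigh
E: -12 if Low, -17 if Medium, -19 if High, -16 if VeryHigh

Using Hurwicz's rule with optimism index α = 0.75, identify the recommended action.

A: 0.75·(-14) + 0.25·(-22) = -16
B: 0.75·(-14) + 0.25·(-20) = -15.5
C: 0.75·(-13) + 0.25·(-20) = -14.75
D: 0.75·(-14) + 0.25·(-22) = -16
E: 0.75·(-12) + 0.25·(-19) = -13.75
Highest Hurwicz score = -13.75 → E.

E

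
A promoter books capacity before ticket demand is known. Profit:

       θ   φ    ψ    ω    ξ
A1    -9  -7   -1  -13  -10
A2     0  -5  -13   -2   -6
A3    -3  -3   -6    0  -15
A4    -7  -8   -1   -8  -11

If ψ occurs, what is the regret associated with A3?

5

Best payoff under ψ is -1.
Regret = -1 − (-6) = 5.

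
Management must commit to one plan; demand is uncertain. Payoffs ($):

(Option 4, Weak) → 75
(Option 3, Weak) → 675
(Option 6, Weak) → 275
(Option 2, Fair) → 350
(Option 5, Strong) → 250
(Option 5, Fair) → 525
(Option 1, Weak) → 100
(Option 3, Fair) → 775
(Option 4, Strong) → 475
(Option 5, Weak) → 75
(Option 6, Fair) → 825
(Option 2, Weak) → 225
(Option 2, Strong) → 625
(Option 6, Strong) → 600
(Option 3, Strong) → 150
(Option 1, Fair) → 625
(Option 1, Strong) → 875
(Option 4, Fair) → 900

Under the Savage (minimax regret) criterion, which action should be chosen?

Column bests: Weak=675, Fair=900, Strong=875.
Option 1 regrets: 575, 275, 0 → max 575
Option 2 regrets: 450, 550, 250 → max 550
Option 3 regrets: 0, 125, 725 → max 725
Option 4 regrets: 600, 0, 400 → max 600
Option 5 regrets: 600, 375, 625 → max 625
Option 6 regrets: 400, 75, 275 → max 400
Smallest max regret = 400 → Option 6.

Option 6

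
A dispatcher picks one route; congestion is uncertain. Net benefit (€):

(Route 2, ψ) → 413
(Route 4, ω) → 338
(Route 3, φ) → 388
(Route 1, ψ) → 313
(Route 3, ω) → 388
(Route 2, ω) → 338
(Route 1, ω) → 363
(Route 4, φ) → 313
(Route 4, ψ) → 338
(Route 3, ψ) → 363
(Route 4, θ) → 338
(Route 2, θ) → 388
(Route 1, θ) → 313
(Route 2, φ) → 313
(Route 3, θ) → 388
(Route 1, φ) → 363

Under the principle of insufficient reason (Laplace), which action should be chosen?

Route 3

Row averages: Route 1=338, Route 2=363, Route 3=381.75, Route 4=331.75
Highest average = 381.75 → Route 3.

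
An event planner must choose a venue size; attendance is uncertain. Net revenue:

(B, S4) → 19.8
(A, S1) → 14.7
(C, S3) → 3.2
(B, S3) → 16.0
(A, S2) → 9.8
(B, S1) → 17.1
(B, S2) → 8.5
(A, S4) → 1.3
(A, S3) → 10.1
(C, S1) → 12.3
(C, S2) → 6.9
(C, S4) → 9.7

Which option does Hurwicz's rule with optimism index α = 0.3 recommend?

B

A: 0.3·14.7 + 0.7·1.3 = 5.32
B: 0.3·19.8 + 0.7·8.5 = 11.89
C: 0.3·12.3 + 0.7·3.2 = 5.93
Highest Hurwicz score = 11.89 → B.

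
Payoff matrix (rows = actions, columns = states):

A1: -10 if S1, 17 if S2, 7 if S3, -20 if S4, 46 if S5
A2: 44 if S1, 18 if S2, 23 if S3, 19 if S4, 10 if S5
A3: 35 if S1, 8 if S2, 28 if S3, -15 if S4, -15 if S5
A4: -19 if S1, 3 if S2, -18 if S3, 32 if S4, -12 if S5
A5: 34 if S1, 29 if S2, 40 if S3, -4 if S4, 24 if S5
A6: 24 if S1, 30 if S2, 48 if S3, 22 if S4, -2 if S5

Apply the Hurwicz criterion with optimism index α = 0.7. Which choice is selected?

A1: 0.7·46 + 0.3·(-20) = 26.2
A2: 0.7·44 + 0.3·10 = 33.8
A3: 0.7·35 + 0.3·(-15) = 20
A4: 0.7·32 + 0.3·(-19) = 16.7
A5: 0.7·40 + 0.3·(-4) = 26.8
A6: 0.7·48 + 0.3·(-2) = 33
Highest Hurwicz score = 33.8 → A2.

A2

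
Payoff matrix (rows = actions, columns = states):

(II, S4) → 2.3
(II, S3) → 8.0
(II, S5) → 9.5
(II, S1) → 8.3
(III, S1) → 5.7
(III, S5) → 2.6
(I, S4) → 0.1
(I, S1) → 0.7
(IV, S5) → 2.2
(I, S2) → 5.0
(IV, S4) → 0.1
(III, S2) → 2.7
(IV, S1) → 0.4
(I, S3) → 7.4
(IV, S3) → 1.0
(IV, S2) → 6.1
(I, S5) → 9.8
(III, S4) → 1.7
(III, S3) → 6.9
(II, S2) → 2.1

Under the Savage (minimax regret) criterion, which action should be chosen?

II

Column bests: S1=8.3, S2=6.1, S3=8.0, S4=2.3, S5=9.8.
I regrets: 7.6, 1.1, 0.6, 2.2, 0.0 → max 7.6
II regrets: 0.0, 4.0, 0.0, 0.0, 0.3 → max 4.0
III regrets: 2.6, 3.4, 1.1, 0.6, 7.2 → max 7.2
IV regrets: 7.9, 0.0, 7.0, 2.2, 7.6 → max 7.9
Smallest max regret = 4.0 → II.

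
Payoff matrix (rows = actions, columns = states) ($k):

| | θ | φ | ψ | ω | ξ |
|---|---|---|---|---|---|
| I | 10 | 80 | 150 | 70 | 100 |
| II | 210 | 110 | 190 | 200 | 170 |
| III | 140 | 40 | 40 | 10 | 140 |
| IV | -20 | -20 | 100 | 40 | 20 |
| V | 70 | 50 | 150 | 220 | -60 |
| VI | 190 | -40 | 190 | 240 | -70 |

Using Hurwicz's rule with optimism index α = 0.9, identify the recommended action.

I: 0.9·150 + 0.1·10 = 136
II: 0.9·210 + 0.1·110 = 200
III: 0.9·140 + 0.1·10 = 127
IV: 0.9·100 + 0.1·(-20) = 88
V: 0.9·220 + 0.1·(-60) = 192
VI: 0.9·240 + 0.1·(-70) = 209
Highest Hurwicz score = 209 → VI.

VI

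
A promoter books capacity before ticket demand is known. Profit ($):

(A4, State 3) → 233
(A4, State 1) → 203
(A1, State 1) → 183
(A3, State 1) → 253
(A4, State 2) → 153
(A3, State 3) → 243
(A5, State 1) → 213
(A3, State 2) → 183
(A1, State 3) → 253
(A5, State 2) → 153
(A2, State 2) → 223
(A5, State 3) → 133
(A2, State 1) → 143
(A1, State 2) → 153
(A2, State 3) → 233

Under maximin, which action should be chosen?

A3

Row minima: A1=153, A2=143, A3=183, A4=153, A5=133
Best worst-case = 183 → A3.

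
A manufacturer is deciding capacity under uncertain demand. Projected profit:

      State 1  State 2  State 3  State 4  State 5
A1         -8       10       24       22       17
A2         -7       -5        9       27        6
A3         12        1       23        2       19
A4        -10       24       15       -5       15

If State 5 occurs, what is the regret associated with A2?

Best payoff under State 5 is 19.
Regret = 19 − 6 = 13.

13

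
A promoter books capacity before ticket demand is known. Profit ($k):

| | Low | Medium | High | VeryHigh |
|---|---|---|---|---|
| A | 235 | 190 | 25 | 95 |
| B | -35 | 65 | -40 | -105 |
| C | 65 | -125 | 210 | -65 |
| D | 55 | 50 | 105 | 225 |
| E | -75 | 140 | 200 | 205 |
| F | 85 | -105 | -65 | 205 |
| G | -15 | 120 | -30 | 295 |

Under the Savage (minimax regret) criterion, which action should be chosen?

Column bests: Low=235, Medium=190, High=210, VeryHigh=295.
A regrets: 0, 0, 185, 200 → max 200
B regrets: 270, 125, 250, 400 → max 400
C regrets: 170, 315, 0, 360 → max 360
D regrets: 180, 140, 105, 70 → max 180
E regrets: 310, 50, 10, 90 → max 310
F regrets: 150, 295, 275, 90 → max 295
G regrets: 250, 70, 240, 0 → max 250
Smallest max regret = 180 → D.

D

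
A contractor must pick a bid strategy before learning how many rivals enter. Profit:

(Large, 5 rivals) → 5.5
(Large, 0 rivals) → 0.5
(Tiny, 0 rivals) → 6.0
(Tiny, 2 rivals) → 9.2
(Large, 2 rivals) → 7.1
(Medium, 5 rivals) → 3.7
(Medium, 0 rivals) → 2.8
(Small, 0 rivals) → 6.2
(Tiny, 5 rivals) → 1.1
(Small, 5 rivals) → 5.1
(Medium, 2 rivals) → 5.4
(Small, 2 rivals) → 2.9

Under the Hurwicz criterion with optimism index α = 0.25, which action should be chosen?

Tiny: 0.25·9.2 + 0.75·1.1 = 3.125
Small: 0.25·6.2 + 0.75·2.9 = 3.725
Medium: 0.25·5.4 + 0.75·2.8 = 3.45
Large: 0.25·7.1 + 0.75·0.5 = 2.15
Highest Hurwicz score = 3.725 → Small.

Small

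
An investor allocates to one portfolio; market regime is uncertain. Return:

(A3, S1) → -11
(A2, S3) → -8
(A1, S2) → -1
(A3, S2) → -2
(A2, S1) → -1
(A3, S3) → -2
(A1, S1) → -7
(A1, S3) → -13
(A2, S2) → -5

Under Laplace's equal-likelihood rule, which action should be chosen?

A2

Row averages: A1=-7, A2=-14/3, A3=-5
Highest average = -14/3 → A2.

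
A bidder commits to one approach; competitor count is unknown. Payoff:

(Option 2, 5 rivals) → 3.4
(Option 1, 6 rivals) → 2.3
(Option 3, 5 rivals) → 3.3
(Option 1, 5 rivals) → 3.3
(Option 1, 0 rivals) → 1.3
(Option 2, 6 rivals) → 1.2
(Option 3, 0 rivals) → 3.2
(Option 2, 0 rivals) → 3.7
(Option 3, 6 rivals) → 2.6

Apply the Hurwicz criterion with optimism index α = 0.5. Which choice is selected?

Option 3

Option 1: 0.5·3.3 + 0.5·1.3 = 2.3
Option 2: 0.5·3.7 + 0.5·1.2 = 2.45
Option 3: 0.5·3.3 + 0.5·2.6 = 2.95
Highest Hurwicz score = 2.95 → Option 3.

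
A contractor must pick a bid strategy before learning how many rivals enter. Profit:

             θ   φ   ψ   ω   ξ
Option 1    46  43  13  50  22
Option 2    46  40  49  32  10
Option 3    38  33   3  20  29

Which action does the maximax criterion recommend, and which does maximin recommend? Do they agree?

maximax → Option 1; maximin → Option 1 (agree)

Row maxima: Option 1=50, Option 2=49, Option 3=38
Best best-case = 50 → Option 1.
Row minima: Option 1=13, Option 2=10, Option 3=3
Best worst-case = 13 → Option 1.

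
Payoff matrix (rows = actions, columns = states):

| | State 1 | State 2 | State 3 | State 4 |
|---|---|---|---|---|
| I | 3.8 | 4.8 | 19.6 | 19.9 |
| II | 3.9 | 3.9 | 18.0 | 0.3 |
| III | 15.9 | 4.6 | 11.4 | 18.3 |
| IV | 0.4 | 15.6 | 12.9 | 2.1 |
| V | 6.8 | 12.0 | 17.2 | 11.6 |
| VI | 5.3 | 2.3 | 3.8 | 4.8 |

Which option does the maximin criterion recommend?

Row minima: I=3.8, II=0.3, III=4.6, IV=0.4, V=6.8, VI=2.3
Best worst-case = 6.8 → V.

V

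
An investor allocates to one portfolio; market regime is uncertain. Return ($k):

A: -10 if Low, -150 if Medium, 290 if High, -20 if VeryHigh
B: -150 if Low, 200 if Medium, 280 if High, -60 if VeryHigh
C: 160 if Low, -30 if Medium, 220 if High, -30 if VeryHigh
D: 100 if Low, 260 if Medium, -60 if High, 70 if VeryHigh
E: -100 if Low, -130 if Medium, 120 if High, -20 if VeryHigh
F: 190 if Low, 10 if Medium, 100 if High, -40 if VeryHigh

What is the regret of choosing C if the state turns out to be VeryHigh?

100

Best payoff under VeryHigh is 70.
Regret = 70 − (-30) = 100.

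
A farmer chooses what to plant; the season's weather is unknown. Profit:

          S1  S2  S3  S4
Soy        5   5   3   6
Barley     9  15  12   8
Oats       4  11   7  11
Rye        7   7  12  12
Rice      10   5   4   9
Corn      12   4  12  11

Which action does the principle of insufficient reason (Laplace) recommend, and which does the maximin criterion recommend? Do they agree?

Row averages: Soy=4.75, Barley=11, Oats=8.25, Rye=9.5, Rice=7, Corn=9.75
Highest average = 11 → Barley.
Row minima: Soy=3, Barley=8, Oats=4, Rye=7, Rice=4, Corn=4
Best worst-case = 8 → Barley.

laplace → Barley; maximin → Barley (agree)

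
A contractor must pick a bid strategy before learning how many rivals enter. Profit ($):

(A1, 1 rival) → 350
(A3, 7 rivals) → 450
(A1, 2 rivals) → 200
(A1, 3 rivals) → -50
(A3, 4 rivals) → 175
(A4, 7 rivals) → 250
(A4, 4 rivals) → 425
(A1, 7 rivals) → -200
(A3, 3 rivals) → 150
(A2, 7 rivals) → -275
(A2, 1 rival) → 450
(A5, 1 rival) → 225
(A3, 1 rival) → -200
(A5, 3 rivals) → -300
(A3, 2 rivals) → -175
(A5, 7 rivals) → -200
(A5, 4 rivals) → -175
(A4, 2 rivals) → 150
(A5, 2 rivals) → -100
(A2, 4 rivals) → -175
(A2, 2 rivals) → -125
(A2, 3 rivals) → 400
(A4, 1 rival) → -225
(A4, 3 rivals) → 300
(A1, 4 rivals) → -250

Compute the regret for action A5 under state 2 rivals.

Best payoff under 2 rivals is 200.
Regret = 200 − (-100) = 300.

300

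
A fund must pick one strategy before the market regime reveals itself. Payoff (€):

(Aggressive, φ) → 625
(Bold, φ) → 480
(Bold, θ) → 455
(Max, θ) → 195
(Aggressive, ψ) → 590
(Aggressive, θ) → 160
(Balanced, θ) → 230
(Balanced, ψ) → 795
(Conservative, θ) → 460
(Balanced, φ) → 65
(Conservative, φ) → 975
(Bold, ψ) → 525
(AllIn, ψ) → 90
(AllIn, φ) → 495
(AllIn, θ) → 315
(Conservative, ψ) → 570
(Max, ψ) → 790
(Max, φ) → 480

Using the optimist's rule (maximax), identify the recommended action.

Conservative

Row maxima: Conservative=975, Balanced=795, Aggressive=625, Bold=525, AllIn=495, Max=790
Best best-case = 975 → Conservative.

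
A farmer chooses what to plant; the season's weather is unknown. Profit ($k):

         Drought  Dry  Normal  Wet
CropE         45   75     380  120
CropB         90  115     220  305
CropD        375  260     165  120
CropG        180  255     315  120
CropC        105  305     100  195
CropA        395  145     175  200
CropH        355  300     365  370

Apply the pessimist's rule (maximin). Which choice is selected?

Row minima: CropE=45, CropB=90, CropD=120, CropG=120, CropC=100, CropA=145, CropH=300
Best worst-case = 300 → CropH.

CropH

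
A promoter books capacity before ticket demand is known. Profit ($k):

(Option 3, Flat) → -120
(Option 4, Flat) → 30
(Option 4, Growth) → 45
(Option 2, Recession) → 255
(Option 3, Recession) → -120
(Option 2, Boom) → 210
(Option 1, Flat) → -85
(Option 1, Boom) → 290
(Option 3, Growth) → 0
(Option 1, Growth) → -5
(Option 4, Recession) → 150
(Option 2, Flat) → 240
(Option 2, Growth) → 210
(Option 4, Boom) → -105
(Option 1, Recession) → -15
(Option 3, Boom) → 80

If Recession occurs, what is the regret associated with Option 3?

Best payoff under Recession is 255.
Regret = 255 − (-120) = 375.

375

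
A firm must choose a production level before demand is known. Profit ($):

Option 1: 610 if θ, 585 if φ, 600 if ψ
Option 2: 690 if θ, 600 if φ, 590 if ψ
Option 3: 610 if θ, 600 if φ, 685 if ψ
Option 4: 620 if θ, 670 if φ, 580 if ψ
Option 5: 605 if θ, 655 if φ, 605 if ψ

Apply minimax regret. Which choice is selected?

Column bests: θ=690, φ=670, ψ=685.
Option 1 regrets: 80, 85, 85 → max 85
Option 2 regrets: 0, 70, 95 → max 95
Option 3 regrets: 80, 70, 0 → max 80
Option 4 regrets: 70, 0, 105 → max 105
Option 5 regrets: 85, 15, 80 → max 85
Smallest max regret = 80 → Option 3.

Option 3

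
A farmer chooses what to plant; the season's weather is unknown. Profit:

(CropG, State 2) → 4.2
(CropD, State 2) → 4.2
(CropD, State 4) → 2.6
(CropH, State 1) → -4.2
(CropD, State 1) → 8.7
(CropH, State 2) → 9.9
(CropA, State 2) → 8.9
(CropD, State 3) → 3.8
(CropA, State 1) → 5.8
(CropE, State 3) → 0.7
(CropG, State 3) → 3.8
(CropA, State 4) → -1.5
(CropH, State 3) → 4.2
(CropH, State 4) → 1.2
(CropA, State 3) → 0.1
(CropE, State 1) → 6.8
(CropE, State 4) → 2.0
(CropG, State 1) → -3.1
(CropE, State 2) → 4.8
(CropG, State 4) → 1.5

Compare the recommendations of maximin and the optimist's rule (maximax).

Row minima: CropD=2.6, CropA=-1.5, CropE=0.7, CropH=-4.2, CropG=-3.1
Best worst-case = 2.6 → CropD.
Row maxima: CropD=8.7, CropA=8.9, CropE=6.8, CropH=9.9, CropG=4.2
Best best-case = 9.9 → CropH.

maximin → CropD; maximax → CropH (disagree)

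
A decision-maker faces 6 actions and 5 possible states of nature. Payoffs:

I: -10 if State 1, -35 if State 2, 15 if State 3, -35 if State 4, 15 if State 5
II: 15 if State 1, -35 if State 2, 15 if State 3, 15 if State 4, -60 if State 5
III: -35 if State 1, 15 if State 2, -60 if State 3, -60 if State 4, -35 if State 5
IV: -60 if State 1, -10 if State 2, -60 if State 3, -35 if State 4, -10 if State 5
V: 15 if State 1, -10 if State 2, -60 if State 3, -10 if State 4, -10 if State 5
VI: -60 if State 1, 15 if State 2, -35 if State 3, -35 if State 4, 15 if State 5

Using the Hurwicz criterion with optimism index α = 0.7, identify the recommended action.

I: 0.7·15 + 0.3·(-35) = 0
II: 0.7·15 + 0.3·(-60) = -7.5
III: 0.7·15 + 0.3·(-60) = -7.5
IV: 0.7·(-10) + 0.3·(-60) = -25
V: 0.7·15 + 0.3·(-60) = -7.5
VI: 0.7·15 + 0.3·(-60) = -7.5
Highest Hurwicz score = 0 → I.

I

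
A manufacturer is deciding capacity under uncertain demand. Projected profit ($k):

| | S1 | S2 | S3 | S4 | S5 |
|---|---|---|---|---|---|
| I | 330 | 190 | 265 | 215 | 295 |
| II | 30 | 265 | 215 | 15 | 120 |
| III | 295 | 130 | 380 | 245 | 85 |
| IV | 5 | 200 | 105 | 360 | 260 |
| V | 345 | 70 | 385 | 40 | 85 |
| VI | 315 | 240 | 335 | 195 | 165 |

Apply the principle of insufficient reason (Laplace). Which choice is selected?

Row averages: I=259, II=129, III=227, IV=186, V=185, VI=250
Highest average = 259 → I.

I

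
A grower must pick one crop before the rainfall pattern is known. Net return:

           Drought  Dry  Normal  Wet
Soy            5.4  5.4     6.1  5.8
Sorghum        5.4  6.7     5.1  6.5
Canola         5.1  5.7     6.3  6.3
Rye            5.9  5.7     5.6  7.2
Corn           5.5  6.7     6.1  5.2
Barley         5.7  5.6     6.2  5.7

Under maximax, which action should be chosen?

Row maxima: Soy=6.1, Sorghum=6.7, Canola=6.3, Rye=7.2, Corn=6.7, Barley=6.2
Best best-case = 7.2 → Rye.

Rye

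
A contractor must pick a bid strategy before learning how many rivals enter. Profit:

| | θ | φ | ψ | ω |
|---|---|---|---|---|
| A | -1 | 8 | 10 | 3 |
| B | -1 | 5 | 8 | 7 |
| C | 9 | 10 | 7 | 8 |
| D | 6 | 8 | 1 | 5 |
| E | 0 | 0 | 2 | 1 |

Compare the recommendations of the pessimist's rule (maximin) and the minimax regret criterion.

maximin → C; minimax regret → C (agree)

Row minima: A=-1, B=-1, C=7, D=1, E=0
Best worst-case = 7 → C.
Column bests: θ=9, φ=10, ψ=10, ω=8.
A regrets: 10, 2, 0, 5 → max 10
B regrets: 10, 5, 2, 1 → max 10
C regrets: 0, 0, 3, 0 → max 3
D regrets: 3, 2, 9, 3 → max 9
E regrets: 9, 10, 8, 7 → max 10
Smallest max regret = 3 → C.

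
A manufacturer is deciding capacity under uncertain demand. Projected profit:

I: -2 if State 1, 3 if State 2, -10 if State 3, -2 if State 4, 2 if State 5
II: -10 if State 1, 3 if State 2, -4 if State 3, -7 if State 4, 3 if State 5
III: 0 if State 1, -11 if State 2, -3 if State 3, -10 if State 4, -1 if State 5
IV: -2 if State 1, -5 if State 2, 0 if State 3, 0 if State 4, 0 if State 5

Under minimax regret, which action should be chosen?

IV

Column bests: State 1=0, State 2=3, State 3=0, State 4=0, State 5=3.
I regrets: 2, 0, 10, 2, 1 → max 10
II regrets: 10, 0, 4, 7, 0 → max 10
III regrets: 0, 14, 3, 10, 4 → max 14
IV regrets: 2, 8, 0, 0, 3 → max 8
Smallest max regret = 8 → IV.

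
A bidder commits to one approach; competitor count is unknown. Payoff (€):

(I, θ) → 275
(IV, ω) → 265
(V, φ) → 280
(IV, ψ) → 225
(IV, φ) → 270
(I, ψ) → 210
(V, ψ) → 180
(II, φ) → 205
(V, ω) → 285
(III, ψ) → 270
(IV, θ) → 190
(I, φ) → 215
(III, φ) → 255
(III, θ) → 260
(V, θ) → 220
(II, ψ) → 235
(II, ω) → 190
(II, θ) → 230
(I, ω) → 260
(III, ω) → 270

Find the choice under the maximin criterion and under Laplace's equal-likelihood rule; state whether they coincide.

maximin → III; laplace → III (agree)

Row minima: I=210, II=190, III=255, IV=190, V=180
Best worst-case = 255 → III.
Row averages: I=240, II=215, III=263.75, IV=237.5, V=241.25
Highest average = 263.75 → III.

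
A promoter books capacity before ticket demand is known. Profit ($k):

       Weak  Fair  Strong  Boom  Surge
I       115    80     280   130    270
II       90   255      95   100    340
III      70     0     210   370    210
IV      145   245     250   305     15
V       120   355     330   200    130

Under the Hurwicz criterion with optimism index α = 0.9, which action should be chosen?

I: 0.9·280 + 0.1·80 = 260
II: 0.9·340 + 0.1·90 = 315
III: 0.9·370 + 0.1·0 = 333
IV: 0.9·305 + 0.1·15 = 276
V: 0.9·355 + 0.1·120 = 331.5
Highest Hurwicz score = 333 → III.

III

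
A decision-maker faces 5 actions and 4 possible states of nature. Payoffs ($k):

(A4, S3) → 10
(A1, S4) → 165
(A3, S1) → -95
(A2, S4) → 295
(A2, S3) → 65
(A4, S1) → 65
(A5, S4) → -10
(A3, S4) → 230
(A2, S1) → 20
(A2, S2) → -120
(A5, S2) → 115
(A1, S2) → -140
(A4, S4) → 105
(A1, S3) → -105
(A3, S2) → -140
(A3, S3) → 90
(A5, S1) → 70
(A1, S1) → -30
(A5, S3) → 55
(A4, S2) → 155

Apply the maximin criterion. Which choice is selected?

Row minima: A1=-140, A2=-120, A3=-140, A4=10, A5=-10
Best worst-case = 10 → A4.

A4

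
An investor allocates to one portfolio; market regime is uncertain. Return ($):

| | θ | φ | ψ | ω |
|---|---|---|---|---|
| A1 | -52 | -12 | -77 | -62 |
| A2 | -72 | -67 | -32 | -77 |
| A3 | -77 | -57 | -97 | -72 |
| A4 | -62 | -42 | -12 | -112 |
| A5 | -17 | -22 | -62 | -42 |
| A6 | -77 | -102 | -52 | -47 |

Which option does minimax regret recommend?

A5

Column bests: θ=-17, φ=-12, ψ=-12, ω=-42.
A1 regrets: 35, 0, 65, 20 → max 65
A2 regrets: 55, 55, 20, 35 → max 55
A3 regrets: 60, 45, 85, 30 → max 85
A4 regrets: 45, 30, 0, 70 → max 70
A5 regrets: 0, 10, 50, 0 → max 50
A6 regrets: 60, 90, 40, 5 → max 90
Smallest max regret = 50 → A5.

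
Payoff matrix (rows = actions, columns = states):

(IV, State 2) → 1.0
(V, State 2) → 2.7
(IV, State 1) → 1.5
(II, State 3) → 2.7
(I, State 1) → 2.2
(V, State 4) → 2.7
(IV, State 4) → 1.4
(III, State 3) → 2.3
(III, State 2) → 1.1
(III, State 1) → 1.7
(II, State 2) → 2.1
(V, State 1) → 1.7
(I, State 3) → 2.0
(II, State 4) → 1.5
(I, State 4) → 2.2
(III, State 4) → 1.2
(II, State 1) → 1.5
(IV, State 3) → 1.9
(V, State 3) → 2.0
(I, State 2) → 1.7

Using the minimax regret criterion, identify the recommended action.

V

Column bests: State 1=2.2, State 2=2.7, State 3=2.7, State 4=2.7.
I regrets: 0.0, 1.0, 0.7, 0.5 → max 1.0
II regrets: 0.7, 0.6, 0.0, 1.2 → max 1.2
III regrets: 0.5, 1.6, 0.4, 1.5 → max 1.6
IV regrets: 0.7, 1.7, 0.8, 1.3 → max 1.7
V regrets: 0.5, 0.0, 0.7, 0.0 → max 0.7
Smallest max regret = 0.7 → V.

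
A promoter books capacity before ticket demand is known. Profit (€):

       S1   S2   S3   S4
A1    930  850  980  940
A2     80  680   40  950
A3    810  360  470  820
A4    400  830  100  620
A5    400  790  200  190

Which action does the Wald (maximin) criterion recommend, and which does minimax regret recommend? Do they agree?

Row minima: A1=850, A2=40, A3=360, A4=100, A5=190
Best worst-case = 850 → A1.
Column bests: S1=930, S2=850, S3=980, S4=950.
A1 regrets: 0, 0, 0, 10 → max 10
A2 regrets: 850, 170, 940, 0 → max 940
A3 regrets: 120, 490, 510, 130 → max 510
A4 regrets: 530, 20, 880, 330 → max 880
A5 regrets: 530, 60, 780, 760 → max 780
Smallest max regret = 10 → A1.

maximin → A1; minimax regret → A1 (agree)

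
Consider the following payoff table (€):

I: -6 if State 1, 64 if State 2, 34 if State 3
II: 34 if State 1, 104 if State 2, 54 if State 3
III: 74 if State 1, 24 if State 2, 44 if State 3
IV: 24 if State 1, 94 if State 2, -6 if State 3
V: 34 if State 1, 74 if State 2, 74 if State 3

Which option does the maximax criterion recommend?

II

Row maxima: I=64, II=104, III=74, IV=94, V=74
Best best-case = 104 → II.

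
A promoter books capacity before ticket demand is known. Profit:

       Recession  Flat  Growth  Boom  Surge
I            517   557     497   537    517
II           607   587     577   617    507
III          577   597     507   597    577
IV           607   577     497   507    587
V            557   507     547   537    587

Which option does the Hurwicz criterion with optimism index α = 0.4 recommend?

I: 0.4·557 + 0.6·497 = 521
II: 0.4·617 + 0.6·507 = 551
III: 0.4·597 + 0.6·507 = 543
IV: 0.4·607 + 0.6·497 = 541
V: 0.4·587 + 0.6·507 = 539
Highest Hurwicz score = 551 → II.

II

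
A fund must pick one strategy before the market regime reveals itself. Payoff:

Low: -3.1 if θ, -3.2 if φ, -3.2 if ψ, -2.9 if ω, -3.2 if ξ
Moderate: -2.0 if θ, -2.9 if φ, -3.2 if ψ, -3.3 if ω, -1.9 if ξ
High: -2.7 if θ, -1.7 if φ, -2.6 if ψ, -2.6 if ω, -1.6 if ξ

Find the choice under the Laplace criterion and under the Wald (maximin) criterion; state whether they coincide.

laplace → High; maximin → High (agree)

Row averages: Low=-3.12, Moderate=-2.66, High=-2.24
Highest average = -2.24 → High.
Row minima: Low=-3.2, Moderate=-3.3, High=-2.7
Best worst-case = -2.7 → High.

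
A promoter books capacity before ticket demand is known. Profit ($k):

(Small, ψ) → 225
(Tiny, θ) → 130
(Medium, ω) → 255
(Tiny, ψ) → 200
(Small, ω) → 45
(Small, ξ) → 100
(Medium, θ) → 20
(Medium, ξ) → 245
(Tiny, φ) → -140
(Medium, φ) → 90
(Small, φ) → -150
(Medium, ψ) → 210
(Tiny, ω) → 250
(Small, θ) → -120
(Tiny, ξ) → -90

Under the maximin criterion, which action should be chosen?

Row minima: Tiny=-140, Small=-150, Medium=20
Best worst-case = 20 → Medium.

Medium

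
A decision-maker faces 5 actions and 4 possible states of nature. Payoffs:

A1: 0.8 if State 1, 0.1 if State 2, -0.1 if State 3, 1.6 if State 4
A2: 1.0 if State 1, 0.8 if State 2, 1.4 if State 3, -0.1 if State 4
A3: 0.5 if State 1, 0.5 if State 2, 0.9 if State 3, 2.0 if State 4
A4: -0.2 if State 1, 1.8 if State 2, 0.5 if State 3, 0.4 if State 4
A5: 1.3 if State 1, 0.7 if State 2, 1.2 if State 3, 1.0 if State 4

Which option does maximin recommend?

A5

Row minima: A1=-0.1, A2=-0.1, A3=0.5, A4=-0.2, A5=0.7
Best worst-case = 0.7 → A5.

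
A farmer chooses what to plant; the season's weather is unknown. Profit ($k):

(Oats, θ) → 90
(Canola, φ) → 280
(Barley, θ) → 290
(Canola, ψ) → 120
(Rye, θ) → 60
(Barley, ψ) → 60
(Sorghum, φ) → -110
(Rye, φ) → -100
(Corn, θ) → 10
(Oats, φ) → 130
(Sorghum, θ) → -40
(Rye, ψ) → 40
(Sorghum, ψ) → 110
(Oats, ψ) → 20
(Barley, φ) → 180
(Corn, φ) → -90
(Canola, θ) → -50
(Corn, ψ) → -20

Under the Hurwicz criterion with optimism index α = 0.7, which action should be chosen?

Barley

Barley: 0.7·290 + 0.3·60 = 221
Canola: 0.7·280 + 0.3·(-50) = 181
Rye: 0.7·60 + 0.3·(-100) = 12
Corn: 0.7·10 + 0.3·(-90) = -20
Oats: 0.7·130 + 0.3·20 = 97
Sorghum: 0.7·110 + 0.3·(-110) = 44
Highest Hurwicz score = 221 → Barley.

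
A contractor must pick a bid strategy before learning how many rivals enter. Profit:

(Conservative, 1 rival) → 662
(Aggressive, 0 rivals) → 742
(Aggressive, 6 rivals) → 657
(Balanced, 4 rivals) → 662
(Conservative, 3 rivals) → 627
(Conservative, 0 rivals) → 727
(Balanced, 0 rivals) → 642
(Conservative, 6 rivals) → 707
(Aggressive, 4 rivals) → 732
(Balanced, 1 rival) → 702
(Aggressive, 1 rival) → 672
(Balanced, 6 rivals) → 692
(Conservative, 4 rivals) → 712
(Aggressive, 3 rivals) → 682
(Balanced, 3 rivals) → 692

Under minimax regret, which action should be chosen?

Column bests: 0 rivals=742, 1 rival=702, 3 rivals=692, 4 rivals=732, 6 rivals=707.
Conservative regrets: 15, 40, 65, 20, 0 → max 65
Balanced regrets: 100, 0, 0, 70, 15 → max 100
Aggressive regrets: 0, 30, 10, 0, 50 → max 50
Smallest max regret = 50 → Aggressive.

Aggressive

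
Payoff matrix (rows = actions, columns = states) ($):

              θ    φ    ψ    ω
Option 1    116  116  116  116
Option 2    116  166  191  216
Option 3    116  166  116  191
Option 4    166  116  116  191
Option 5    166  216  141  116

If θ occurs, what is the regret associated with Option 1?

Best payoff under θ is 166.
Regret = 166 − 116 = 50.

50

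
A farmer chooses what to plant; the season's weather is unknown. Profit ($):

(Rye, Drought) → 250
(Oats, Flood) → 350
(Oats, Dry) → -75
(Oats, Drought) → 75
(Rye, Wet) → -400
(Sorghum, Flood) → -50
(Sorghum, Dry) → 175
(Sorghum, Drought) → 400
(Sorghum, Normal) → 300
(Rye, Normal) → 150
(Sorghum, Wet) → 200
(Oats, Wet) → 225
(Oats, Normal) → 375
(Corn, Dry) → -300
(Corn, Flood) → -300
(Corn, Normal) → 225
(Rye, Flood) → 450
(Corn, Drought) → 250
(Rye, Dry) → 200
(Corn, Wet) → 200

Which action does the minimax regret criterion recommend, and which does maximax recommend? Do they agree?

minimax regret → Oats; maximax → Rye (disagree)

Column bests: Drought=400, Dry=200, Normal=375, Wet=225, Flood=450.
Rye regrets: 150, 0, 225, 625, 0 → max 625
Oats regrets: 325, 275, 0, 0, 100 → max 325
Corn regrets: 150, 500, 150, 25, 750 → max 750
Sorghum regrets: 0, 25, 75, 25, 500 → max 500
Smallest max regret = 325 → Oats.
Row maxima: Rye=450, Oats=375, Corn=250, Sorghum=400
Best best-case = 450 → Rye.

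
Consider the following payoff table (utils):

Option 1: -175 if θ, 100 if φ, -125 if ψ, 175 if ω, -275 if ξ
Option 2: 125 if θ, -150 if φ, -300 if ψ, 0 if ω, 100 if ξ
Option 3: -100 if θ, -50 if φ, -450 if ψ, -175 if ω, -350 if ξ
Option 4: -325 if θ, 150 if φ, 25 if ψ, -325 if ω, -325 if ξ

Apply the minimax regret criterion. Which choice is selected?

Column bests: θ=125, φ=150, ψ=25, ω=175, ξ=100.
Option 1 regrets: 300, 50, 150, 0, 375 → max 375
Option 2 regrets: 0, 300, 325, 175, 0 → max 325
Option 3 regrets: 225, 200, 475, 350, 450 → max 475
Option 4 regrets: 450, 0, 0, 500, 425 → max 500
Smallest max regret = 325 → Option 2.

Option 2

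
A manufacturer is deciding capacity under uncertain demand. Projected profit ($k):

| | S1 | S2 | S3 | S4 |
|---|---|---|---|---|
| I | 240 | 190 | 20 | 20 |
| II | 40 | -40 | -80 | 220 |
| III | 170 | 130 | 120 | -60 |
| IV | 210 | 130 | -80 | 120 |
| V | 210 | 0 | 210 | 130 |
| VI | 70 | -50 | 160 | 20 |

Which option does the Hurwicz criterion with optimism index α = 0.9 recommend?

I: 0.9·240 + 0.1·20 = 218
II: 0.9·220 + 0.1·(-80) = 190
III: 0.9·170 + 0.1·(-60) = 147
IV: 0.9·210 + 0.1·(-80) = 181
V: 0.9·210 + 0.1·0 = 189
VI: 0.9·160 + 0.1·(-50) = 139
Highest Hurwicz score = 218 → I.

I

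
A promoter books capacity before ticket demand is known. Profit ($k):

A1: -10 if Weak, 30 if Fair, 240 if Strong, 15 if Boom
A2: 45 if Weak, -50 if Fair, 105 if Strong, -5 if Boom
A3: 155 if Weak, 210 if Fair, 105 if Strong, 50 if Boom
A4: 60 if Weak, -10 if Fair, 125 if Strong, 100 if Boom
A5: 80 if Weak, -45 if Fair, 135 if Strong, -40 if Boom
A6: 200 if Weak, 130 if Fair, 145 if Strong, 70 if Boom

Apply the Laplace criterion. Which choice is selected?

Row averages: A1=68.75, A2=23.75, A3=130, A4=68.75, A5=32.5, A6=136.25
Highest average = 136.25 → A6.

A6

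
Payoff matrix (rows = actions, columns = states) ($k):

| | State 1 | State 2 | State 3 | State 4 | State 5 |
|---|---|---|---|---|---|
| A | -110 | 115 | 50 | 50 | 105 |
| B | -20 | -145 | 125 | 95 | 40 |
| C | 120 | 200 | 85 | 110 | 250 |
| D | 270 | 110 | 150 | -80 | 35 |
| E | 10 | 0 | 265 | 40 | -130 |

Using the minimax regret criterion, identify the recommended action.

Column bests: State 1=270, State 2=200, State 3=265, State 4=110, State 5=250.
A regrets: 380, 85, 215, 60, 145 → max 380
B regrets: 290, 345, 140, 15, 210 → max 345
C regrets: 150, 0, 180, 0, 0 → max 180
D regrets: 0, 90, 115, 190, 215 → max 215
E regrets: 260, 200, 0, 70, 380 → max 380
Smallest max regret = 180 → C.

C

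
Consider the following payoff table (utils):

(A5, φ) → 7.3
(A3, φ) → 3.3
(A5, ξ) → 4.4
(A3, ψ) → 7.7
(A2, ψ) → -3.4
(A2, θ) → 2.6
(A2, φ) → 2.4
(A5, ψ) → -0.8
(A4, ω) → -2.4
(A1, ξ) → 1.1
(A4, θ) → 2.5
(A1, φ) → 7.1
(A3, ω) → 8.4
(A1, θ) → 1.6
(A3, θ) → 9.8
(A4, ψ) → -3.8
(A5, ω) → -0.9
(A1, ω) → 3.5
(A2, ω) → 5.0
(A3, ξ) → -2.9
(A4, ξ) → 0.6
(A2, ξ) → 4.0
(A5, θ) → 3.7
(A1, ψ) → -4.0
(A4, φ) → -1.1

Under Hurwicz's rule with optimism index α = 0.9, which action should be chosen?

A1: 0.9·7.1 + 0.1·(-4.0) = 5.99
A2: 0.9·5.0 + 0.1·(-3.4) = 4.16
A3: 0.9·9.8 + 0.1·(-2.9) = 8.53
A4: 0.9·2.5 + 0.1·(-3.8) = 1.87
A5: 0.9·7.3 + 0.1·(-0.9) = 6.48
Highest Hurwicz score = 8.53 → A3.

A3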